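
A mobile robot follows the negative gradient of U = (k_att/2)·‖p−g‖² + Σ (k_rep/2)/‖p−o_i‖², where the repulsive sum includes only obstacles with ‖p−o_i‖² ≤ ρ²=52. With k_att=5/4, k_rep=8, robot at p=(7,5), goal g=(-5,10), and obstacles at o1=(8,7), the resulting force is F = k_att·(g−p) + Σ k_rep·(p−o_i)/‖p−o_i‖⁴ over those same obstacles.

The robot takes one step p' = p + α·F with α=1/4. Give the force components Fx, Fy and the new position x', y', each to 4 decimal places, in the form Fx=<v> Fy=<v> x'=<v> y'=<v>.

F_att = 5/4·(g−p) = 5/4·(-12,5) = (-15.0000,6.2500)
o1: d²=5 ≤ ρ²=52; F_rep = 8·(-1,-2)/5² = (-0.3200,-0.6400)
F = F_att + ΣF_rep = (-15.3200,5.6100)
p' = p + 1/4·F = (3.1700,6.4025)

Fx=-15.3200 Fy=5.6100 x'=3.1700 y'=6.4025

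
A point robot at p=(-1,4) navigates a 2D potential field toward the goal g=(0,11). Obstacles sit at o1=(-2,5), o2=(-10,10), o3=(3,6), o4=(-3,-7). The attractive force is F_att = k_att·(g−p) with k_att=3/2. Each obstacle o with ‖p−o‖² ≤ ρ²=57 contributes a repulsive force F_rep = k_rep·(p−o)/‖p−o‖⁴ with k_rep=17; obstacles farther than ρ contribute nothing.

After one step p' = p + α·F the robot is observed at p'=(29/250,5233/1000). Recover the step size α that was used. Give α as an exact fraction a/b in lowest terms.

α = 1/5

F_att = 3/2·(g−p) = 3/2·(1,7) = (1.5000,10.5000)
o1: d²=2 ≤ ρ²=57; F_rep = 17·(1,-1)/2² = (4.2500,-4.2500)
o2: d²=117 > ρ²=57 → inactive
o3: d²=20 ≤ ρ²=57; F_rep = 17·(-4,-2)/20² = (-0.1700,-0.0850)
o4: d²=125 > ρ²=57 → inactive
F = F_att + ΣF_rep = (5.5800,6.1650)
Δp = p'−p = (1.1160,1.2330); α = Δx/Fx = (279/250) / (279/50) = 1/5
check: Δy/Fy = (1233/1000) / (1233/200) = 1/5 ✓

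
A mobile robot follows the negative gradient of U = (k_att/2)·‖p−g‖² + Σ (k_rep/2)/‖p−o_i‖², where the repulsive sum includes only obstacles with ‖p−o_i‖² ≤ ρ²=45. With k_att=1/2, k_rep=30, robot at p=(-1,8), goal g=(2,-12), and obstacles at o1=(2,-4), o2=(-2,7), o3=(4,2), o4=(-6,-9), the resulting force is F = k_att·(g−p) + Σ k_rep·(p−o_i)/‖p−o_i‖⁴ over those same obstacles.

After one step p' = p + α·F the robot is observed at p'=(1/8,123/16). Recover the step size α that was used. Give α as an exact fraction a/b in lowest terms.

F_att = 1/2·(g−p) = 1/2·(3,-20) = (1.5000,-10.0000)
o1: d²=153 > ρ²=45 → inactive
o2: d²=2 ≤ ρ²=45; F_rep = 30·(1,1)/2² = (7.5000,7.5000)
o3: d²=61 > ρ²=45 → inactive
o4: d²=314 > ρ²=45 → inactive
F = F_att + ΣF_rep = (9.0000,-2.5000)
Δp = p'−p = (1.1250,-0.3125); α = Δx/Fx = (9/8) / (9) = 1/8
check: Δy/Fy = (-5/16) / (-5/2) = 1/8 ✓

α = 1/8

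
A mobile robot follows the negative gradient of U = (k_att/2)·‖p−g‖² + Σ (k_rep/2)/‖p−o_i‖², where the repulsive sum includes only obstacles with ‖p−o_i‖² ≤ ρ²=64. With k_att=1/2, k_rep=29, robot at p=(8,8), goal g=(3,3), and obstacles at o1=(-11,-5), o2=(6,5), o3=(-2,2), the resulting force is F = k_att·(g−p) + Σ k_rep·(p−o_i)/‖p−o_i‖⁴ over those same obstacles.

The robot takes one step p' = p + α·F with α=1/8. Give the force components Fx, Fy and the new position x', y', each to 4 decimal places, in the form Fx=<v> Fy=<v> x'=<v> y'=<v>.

Fx=-2.1568 Fy=-1.9852 x'=7.7304 y'=7.7518

F_att = 1/2·(g−p) = 1/2·(-5,-5) = (-2.5000,-2.5000)
o1: d²=530 > ρ²=64 → inactive
o2: d²=13 ≤ ρ²=64; F_rep = 29·(2,3)/13² = (0.3432,0.5148)
o3: d²=136 > ρ²=64 → inactive
F = F_att + ΣF_rep = (-2.1568,-1.9852)
p' = p + 1/8·F = (7.7304,7.7518)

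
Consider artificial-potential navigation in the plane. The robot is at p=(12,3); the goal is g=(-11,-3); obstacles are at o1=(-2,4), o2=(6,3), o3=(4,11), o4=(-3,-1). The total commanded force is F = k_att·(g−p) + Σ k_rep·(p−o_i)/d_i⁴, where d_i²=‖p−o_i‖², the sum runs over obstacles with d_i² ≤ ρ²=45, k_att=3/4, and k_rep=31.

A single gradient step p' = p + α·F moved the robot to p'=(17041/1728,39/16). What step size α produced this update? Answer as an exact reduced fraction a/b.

F_att = 3/4·(g−p) = 3/4·(-23,-6) = (-17.2500,-4.5000)
o1: d²=197 > ρ²=45 → inactive
o2: d²=36 ≤ ρ²=45; F_rep = 31·(6,0)/36² = (0.1435,0.0000)
o3: d²=128 > ρ²=45 → inactive
o4: d²=241 > ρ²=45 → inactive
F = F_att + ΣF_rep = (-17.1065,-4.5000)
Δp = p'−p = (-2.1383,-0.5625); α = Δx/Fx = (-3695/1728) / (-3695/216) = 1/8
check: Δy/Fy = (-9/16) / (-9/2) = 1/8 ✓

α = 1/8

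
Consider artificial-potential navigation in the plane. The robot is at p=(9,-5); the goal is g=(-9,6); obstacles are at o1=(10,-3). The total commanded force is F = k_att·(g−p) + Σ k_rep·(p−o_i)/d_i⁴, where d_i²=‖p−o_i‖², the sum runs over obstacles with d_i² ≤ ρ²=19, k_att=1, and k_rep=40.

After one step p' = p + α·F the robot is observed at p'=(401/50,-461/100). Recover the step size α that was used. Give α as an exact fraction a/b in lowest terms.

α = 1/20

F_att = 1·(g−p) = 1·(-18,11) = (-18.0000,11.0000)
o1: d²=5 ≤ ρ²=19; F_rep = 40·(-1,-2)/5² = (-1.6000,-3.2000)
F = F_att + ΣF_rep = (-19.6000,7.8000)
Δp = p'−p = (-0.9800,0.3900); α = Δx/Fx = (-49/50) / (-98/5) = 1/20
check: Δy/Fy = (39/100) / (39/5) = 1/20 ✓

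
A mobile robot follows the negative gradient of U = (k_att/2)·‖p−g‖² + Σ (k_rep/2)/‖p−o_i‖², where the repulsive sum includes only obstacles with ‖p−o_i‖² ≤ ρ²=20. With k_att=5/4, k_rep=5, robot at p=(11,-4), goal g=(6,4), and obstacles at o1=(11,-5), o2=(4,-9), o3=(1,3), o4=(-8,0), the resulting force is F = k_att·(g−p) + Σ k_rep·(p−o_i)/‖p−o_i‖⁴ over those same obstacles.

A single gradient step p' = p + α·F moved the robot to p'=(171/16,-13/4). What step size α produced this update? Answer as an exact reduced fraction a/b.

α = 1/20

F_att = 5/4·(g−p) = 5/4·(-5,8) = (-6.2500,10.0000)
o1: d²=1 ≤ ρ²=20; F_rep = 5·(0,1)/1² = (0.0000,5.0000)
o2: d²=74 > ρ²=20 → inactive
o3: d²=149 > ρ²=20 → inactive
o4: d²=377 > ρ²=20 → inactive
F = F_att + ΣF_rep = (-6.2500,15.0000)
Δp = p'−p = (-0.3125,0.7500); α = Δx/Fx = (-5/16) / (-25/4) = 1/20
check: Δy/Fy = (3/4) / (15) = 1/20 ✓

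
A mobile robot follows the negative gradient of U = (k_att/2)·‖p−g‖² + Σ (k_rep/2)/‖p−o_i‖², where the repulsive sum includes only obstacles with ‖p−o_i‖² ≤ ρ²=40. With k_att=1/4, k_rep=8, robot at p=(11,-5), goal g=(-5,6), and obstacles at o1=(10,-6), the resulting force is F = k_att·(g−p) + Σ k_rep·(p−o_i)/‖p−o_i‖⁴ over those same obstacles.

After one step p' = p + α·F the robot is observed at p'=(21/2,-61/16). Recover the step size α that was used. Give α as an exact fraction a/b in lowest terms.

F_att = 1/4·(g−p) = 1/4·(-16,11) = (-4.0000,2.7500)
o1: d²=2 ≤ ρ²=40; F_rep = 8·(1,1)/2² = (2.0000,2.0000)
F = F_att + ΣF_rep = (-2.0000,4.7500)
Δp = p'−p = (-0.5000,1.1875); α = Δx/Fx = (-1/2) / (-2) = 1/4
check: Δy/Fy = (19/16) / (19/4) = 1/4 ✓

α = 1/4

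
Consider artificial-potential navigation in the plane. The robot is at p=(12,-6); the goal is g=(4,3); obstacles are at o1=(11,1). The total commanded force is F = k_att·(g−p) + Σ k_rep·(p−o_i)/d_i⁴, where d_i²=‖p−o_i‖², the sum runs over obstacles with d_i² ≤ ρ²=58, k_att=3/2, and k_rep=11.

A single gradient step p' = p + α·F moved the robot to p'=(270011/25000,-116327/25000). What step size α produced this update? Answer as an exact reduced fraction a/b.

F_att = 3/2·(g−p) = 3/2·(-8,9) = (-12.0000,13.5000)
o1: d²=50 ≤ ρ²=58; F_rep = 11·(1,-7)/50² = (0.0044,-0.0308)
F = F_att + ΣF_rep = (-11.9956,13.4692)
Δp = p'−p = (-1.1996,1.3469); α = Δx/Fx = (-29989/25000) / (-29989/2500) = 1/10
check: Δy/Fy = (33673/25000) / (33673/2500) = 1/10 ✓

α = 1/10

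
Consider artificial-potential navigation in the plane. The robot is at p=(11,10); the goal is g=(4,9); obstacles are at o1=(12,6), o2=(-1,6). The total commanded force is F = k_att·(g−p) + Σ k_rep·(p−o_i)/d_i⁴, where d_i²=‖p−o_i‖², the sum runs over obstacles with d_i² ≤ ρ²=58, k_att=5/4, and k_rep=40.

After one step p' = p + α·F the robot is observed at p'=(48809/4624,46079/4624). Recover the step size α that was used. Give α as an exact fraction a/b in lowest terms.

F_att = 5/4·(g−p) = 5/4·(-7,-1) = (-8.7500,-1.2500)
o1: d²=17 ≤ ρ²=58; F_rep = 40·(-1,4)/17² = (-0.1384,0.5536)
o2: d²=160 > ρ²=58 → inactive
F = F_att + ΣF_rep = (-8.8884,-0.6964)
Δp = p'−p = (-0.4444,-0.0348); α = Δx/Fx = (-2055/4624) / (-10275/1156) = 1/20
check: Δy/Fy = (-161/4624) / (-805/1156) = 1/20 ✓

α = 1/20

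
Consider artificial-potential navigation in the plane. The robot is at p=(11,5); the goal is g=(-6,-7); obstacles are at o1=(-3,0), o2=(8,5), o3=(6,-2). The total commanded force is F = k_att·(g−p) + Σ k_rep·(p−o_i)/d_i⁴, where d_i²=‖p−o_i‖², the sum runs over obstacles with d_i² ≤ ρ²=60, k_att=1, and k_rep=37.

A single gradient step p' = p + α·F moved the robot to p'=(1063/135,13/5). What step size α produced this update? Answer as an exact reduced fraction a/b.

α = 1/5

F_att = 1·(g−p) = 1·(-17,-12) = (-17.0000,-12.0000)
o1: d²=221 > ρ²=60 → inactive
o2: d²=9 ≤ ρ²=60; F_rep = 37·(3,0)/9² = (1.3704,0.0000)
o3: d²=74 > ρ²=60 → inactive
F = F_att + ΣF_rep = (-15.6296,-12.0000)
Δp = p'−p = (-3.1259,-2.4000); α = Δx/Fx = (-422/135) / (-422/27) = 1/5
check: Δy/Fy = (-12/5) / (-12) = 1/5 ✓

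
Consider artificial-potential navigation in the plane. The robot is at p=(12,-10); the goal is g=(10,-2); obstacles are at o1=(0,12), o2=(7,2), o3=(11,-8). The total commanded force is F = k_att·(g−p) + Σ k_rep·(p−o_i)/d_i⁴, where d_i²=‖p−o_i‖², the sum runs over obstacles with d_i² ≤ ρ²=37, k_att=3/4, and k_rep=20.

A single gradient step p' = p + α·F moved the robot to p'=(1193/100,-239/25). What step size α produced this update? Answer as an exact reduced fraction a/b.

F_att = 3/4·(g−p) = 3/4·(-2,8) = (-1.5000,6.0000)
o1: d²=628 > ρ²=37 → inactive
o2: d²=169 > ρ²=37 → inactive
o3: d²=5 ≤ ρ²=37; F_rep = 20·(1,-2)/5² = (0.8000,-1.6000)
F = F_att + ΣF_rep = (-0.7000,4.4000)
Δp = p'−p = (-0.0700,0.4400); α = Δx/Fx = (-7/100) / (-7/10) = 1/10
check: Δy/Fy = (11/25) / (22/5) = 1/10 ✓

α = 1/10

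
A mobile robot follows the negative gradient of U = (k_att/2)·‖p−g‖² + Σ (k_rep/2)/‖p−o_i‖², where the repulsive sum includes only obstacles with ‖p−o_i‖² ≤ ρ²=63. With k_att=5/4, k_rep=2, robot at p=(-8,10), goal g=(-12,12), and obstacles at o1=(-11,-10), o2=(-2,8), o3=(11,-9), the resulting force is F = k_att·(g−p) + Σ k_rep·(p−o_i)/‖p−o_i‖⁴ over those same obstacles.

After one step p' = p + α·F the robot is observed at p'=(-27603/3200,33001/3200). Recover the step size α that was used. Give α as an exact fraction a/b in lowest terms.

F_att = 5/4·(g−p) = 5/4·(-4,2) = (-5.0000,2.5000)
o1: d²=409 > ρ²=63 → inactive
o2: d²=40 ≤ ρ²=63; F_rep = 2·(-6,2)/40² = (-0.0075,0.0025)
o3: d²=722 > ρ²=63 → inactive
F = F_att + ΣF_rep = (-5.0075,2.5025)
Δp = p'−p = (-0.6259,0.3128); α = Δx/Fx = (-2003/3200) / (-2003/400) = 1/8
check: Δy/Fy = (1001/3200) / (1001/400) = 1/8 ✓

α = 1/8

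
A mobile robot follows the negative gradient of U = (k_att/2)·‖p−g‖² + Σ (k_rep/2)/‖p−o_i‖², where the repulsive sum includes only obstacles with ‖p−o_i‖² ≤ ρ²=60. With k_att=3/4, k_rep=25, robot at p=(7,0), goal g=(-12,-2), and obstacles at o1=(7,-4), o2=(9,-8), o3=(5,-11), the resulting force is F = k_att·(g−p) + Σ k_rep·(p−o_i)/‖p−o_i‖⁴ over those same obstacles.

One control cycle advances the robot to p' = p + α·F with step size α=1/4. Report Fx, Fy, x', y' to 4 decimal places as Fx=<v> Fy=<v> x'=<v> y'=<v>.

F_att = 3/4·(g−p) = 3/4·(-19,-2) = (-14.2500,-1.5000)
o1: d²=16 ≤ ρ²=60; F_rep = 25·(0,4)/16² = (0.0000,0.3906)
o2: d²=68 > ρ²=60 → inactive
o3: d²=125 > ρ²=60 → inactive
F = F_att + ΣF_rep = (-14.2500,-1.1094)
p' = p + 1/4·F = (3.4375,-0.2773)

Fx=-14.2500 Fy=-1.1094 x'=3.4375 y'=-0.2773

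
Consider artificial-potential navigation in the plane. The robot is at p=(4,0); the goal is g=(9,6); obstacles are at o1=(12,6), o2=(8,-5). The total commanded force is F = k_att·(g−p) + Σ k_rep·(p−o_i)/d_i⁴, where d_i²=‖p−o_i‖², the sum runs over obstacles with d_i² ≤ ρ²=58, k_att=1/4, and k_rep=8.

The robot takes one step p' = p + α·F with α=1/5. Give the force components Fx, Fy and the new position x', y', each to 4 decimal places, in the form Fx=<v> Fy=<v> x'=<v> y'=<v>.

Fx=1.2310 Fy=1.5238 x'=4.2462 y'=0.3048

F_att = 1/4·(g−p) = 1/4·(5,6) = (1.2500,1.5000)
o1: d²=100 > ρ²=58 → inactive
o2: d²=41 ≤ ρ²=58; F_rep = 8·(-4,5)/41² = (-0.0190,0.0238)
F = F_att + ΣF_rep = (1.2310,1.5238)
p' = p + 1/5·F = (4.2462,0.3048)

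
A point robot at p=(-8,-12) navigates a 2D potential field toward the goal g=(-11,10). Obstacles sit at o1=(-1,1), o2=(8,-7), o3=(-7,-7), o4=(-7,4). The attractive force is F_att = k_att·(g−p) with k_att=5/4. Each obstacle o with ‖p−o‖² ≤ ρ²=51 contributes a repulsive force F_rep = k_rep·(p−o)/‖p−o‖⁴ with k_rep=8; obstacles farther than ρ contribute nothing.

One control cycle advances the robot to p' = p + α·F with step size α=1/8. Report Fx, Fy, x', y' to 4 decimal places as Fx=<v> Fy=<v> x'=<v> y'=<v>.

F_att = 5/4·(g−p) = 5/4·(-3,22) = (-3.7500,27.5000)
o1: d²=218 > ρ²=51 → inactive
o2: d²=281 > ρ²=51 → inactive
o3: d²=26 ≤ ρ²=51; F_rep = 8·(-1,-5)/26² = (-0.0118,-0.0592)
o4: d²=257 > ρ²=51 → inactive
F = F_att + ΣF_rep = (-3.7618,27.4408)
p' = p + 1/8·F = (-8.4702,-8.5699)

Fx=-3.7618 Fy=27.4408 x'=-8.4702 y'=-8.5699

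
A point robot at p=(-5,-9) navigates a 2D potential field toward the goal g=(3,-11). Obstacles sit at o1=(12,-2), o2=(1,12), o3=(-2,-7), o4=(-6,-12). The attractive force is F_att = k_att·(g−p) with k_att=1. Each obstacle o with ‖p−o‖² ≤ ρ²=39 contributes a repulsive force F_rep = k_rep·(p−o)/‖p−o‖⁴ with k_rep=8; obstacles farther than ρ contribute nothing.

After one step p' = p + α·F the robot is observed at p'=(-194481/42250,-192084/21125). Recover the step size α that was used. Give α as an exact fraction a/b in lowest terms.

F_att = 1·(g−p) = 1·(8,-2) = (8.0000,-2.0000)
o1: d²=338 > ρ²=39 → inactive
o2: d²=477 > ρ²=39 → inactive
o3: d²=13 ≤ ρ²=39; F_rep = 8·(-3,-2)/13² = (-0.1420,-0.0947)
o4: d²=10 ≤ ρ²=39; F_rep = 8·(1,3)/10² = (0.0800,0.2400)
F = F_att + ΣF_rep = (7.9380,-1.8547)
Δp = p'−p = (0.3969,-0.0927); α = Δx/Fx = (16769/42250) / (33538/4225) = 1/20
check: Δy/Fy = (-1959/21125) / (-7836/4225) = 1/20 ✓

α = 1/20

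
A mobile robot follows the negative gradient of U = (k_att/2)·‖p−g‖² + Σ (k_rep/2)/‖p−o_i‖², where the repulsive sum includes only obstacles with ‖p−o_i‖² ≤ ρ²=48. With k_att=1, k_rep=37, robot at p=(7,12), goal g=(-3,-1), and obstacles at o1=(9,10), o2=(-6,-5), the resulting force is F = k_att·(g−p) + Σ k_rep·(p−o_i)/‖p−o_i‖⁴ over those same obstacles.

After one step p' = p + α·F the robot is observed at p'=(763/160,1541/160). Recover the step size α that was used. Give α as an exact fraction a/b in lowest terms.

α = 1/5

F_att = 1·(g−p) = 1·(-10,-13) = (-10.0000,-13.0000)
o1: d²=8 ≤ ρ²=48; F_rep = 37·(-2,2)/8² = (-1.1562,1.1562)
o2: d²=458 > ρ²=48 → inactive
F = F_att + ΣF_rep = (-11.1562,-11.8438)
Δp = p'−p = (-2.2313,-2.3687); α = Δx/Fx = (-357/160) / (-357/32) = 1/5
check: Δy/Fy = (-379/160) / (-379/32) = 1/5 ✓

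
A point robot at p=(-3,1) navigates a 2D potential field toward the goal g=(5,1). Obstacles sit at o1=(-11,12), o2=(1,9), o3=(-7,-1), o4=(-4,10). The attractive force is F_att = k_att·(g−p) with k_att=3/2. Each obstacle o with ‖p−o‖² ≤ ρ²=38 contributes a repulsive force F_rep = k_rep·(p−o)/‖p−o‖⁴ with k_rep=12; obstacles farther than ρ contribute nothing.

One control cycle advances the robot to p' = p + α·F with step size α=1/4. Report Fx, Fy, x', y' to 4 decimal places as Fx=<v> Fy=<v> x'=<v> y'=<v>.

F_att = 3/2·(g−p) = 3/2·(8,0) = (12.0000,0.0000)
o1: d²=185 > ρ²=38 → inactive
o2: d²=80 > ρ²=38 → inactive
o3: d²=20 ≤ ρ²=38; F_rep = 12·(4,2)/20² = (0.1200,0.0600)
o4: d²=82 > ρ²=38 → inactive
F = F_att + ΣF_rep = (12.1200,0.0600)
p' = p + 1/4·F = (0.0300,1.0150)

Fx=12.1200 Fy=0.0600 x'=0.0300 y'=1.0150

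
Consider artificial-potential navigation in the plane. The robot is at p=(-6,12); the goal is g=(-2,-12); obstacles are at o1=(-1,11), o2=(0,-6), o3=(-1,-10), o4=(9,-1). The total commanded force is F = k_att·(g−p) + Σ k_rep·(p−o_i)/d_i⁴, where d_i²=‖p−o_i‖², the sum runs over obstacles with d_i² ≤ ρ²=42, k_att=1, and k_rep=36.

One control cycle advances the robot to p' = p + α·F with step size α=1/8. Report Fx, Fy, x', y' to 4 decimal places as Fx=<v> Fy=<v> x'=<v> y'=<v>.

Fx=3.7337 Fy=-23.9467 x'=-5.5333 y'=9.0067

F_att = 1·(g−p) = 1·(4,-24) = (4.0000,-24.0000)
o1: d²=26 ≤ ρ²=42; F_rep = 36·(-5,1)/26² = (-0.2663,0.0533)
o2: d²=360 > ρ²=42 → inactive
o3: d²=509 > ρ²=42 → inactive
o4: d²=394 > ρ²=42 → inactive
F = F_att + ΣF_rep = (3.7337,-23.9467)
p' = p + 1/8·F = (-5.5333,9.0067)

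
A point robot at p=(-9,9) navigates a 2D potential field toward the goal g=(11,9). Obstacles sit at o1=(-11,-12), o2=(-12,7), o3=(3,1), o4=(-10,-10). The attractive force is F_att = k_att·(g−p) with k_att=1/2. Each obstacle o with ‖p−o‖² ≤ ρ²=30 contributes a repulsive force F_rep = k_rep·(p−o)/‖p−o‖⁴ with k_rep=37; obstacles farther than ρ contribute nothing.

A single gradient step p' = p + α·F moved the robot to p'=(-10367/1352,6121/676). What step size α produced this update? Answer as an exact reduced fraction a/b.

F_att = 1/2·(g−p) = 1/2·(20,0) = (10.0000,0.0000)
o1: d²=445 > ρ²=30 → inactive
o2: d²=13 ≤ ρ²=30; F_rep = 37·(3,2)/13² = (0.6568,0.4379)
o3: d²=208 > ρ²=30 → inactive
o4: d²=362 > ρ²=30 → inactive
F = F_att + ΣF_rep = (10.6568,0.4379)
Δp = p'−p = (1.3321,0.0547); α = Δx/Fx = (1801/1352) / (1801/169) = 1/8
check: Δy/Fy = (37/676) / (74/169) = 1/8 ✓

α = 1/8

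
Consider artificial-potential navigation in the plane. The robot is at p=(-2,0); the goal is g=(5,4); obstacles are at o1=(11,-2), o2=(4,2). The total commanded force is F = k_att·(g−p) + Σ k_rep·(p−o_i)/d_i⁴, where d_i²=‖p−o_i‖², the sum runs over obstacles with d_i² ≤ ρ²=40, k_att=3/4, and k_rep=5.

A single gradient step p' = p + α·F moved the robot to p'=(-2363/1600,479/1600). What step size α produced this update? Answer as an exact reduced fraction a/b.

F_att = 3/4·(g−p) = 3/4·(7,4) = (5.2500,3.0000)
o1: d²=173 > ρ²=40 → inactive
o2: d²=40 ≤ ρ²=40; F_rep = 5·(-6,-2)/40² = (-0.0187,-0.0063)
F = F_att + ΣF_rep = (5.2313,2.9937)
Δp = p'−p = (0.5231,0.2994); α = Δx/Fx = (837/1600) / (837/160) = 1/10
check: Δy/Fy = (479/1600) / (479/160) = 1/10 ✓

α = 1/10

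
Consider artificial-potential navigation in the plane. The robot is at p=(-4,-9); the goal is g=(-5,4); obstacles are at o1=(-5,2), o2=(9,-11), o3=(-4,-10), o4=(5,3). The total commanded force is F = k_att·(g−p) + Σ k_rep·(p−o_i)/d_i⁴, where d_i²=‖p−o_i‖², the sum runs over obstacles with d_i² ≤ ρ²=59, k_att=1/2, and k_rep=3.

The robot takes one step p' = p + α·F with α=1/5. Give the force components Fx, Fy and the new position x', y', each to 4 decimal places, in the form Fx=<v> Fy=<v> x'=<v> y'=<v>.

F_att = 1/2·(g−p) = 1/2·(-1,13) = (-0.5000,6.5000)
o1: d²=122 > ρ²=59 → inactive
o2: d²=173 > ρ²=59 → inactive
o3: d²=1 ≤ ρ²=59; F_rep = 3·(0,1)/1² = (0.0000,3.0000)
o4: d²=225 > ρ²=59 → inactive
F = F_att + ΣF_rep = (-0.5000,9.5000)
p' = p + 1/5·F = (-4.1000,-7.1000)

Fx=-0.5000 Fy=9.5000 x'=-4.1000 y'=-7.1000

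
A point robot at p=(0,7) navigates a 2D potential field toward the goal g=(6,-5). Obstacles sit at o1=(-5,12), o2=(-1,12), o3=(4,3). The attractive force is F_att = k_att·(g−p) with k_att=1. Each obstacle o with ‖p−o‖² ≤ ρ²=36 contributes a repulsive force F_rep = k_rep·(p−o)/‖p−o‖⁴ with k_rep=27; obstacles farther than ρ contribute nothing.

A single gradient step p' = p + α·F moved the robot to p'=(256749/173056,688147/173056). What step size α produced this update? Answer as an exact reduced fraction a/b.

F_att = 1·(g−p) = 1·(6,-12) = (6.0000,-12.0000)
o1: d²=50 > ρ²=36 → inactive
o2: d²=26 ≤ ρ²=36; F_rep = 27·(1,-5)/26² = (0.0399,-0.1997)
o3: d²=32 ≤ ρ²=36; F_rep = 27·(-4,4)/32² = (-0.1055,0.1055)
F = F_att + ΣF_rep = (5.9345,-12.0942)
Δp = p'−p = (1.4836,-3.0236); α = Δx/Fx = (256749/173056) / (256749/43264) = 1/4
check: Δy/Fy = (-523245/173056) / (-523245/43264) = 1/4 ✓

α = 1/4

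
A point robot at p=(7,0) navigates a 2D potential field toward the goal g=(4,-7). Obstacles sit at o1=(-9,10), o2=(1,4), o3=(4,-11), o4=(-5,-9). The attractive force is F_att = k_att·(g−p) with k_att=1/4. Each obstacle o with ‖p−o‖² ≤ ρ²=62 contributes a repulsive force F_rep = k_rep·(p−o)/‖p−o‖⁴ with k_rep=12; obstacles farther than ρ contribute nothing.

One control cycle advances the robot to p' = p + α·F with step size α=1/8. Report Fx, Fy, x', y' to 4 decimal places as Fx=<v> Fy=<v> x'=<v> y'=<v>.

F_att = 1/4·(g−p) = 1/4·(-3,-7) = (-0.7500,-1.7500)
o1: d²=356 > ρ²=62 → inactive
o2: d²=52 ≤ ρ²=62; F_rep = 12·(6,-4)/52² = (0.0266,-0.0178)
o3: d²=130 > ρ²=62 → inactive
o4: d²=225 > ρ²=62 → inactive
F = F_att + ΣF_rep = (-0.7234,-1.7678)
p' = p + 1/8·F = (6.9096,-0.2210)

Fx=-0.7234 Fy=-1.7678 x'=6.9096 y'=-0.2210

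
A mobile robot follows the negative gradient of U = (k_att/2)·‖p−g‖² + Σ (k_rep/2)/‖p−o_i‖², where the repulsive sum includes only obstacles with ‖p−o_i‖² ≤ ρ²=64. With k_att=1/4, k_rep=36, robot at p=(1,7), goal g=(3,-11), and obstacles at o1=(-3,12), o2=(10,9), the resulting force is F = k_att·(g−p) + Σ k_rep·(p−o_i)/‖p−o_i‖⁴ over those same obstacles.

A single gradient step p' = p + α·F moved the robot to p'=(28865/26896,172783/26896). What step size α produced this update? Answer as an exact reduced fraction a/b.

F_att = 1/4·(g−p) = 1/4·(2,-18) = (0.5000,-4.5000)
o1: d²=41 ≤ ρ²=64; F_rep = 36·(4,-5)/41² = (0.0857,-0.1071)
o2: d²=85 > ρ²=64 → inactive
F = F_att + ΣF_rep = (0.5857,-4.6071)
Δp = p'−p = (0.0732,-0.5759); α = Δx/Fx = (1969/26896) / (1969/3362) = 1/8
check: Δy/Fy = (-15489/26896) / (-15489/3362) = 1/8 ✓

α = 1/8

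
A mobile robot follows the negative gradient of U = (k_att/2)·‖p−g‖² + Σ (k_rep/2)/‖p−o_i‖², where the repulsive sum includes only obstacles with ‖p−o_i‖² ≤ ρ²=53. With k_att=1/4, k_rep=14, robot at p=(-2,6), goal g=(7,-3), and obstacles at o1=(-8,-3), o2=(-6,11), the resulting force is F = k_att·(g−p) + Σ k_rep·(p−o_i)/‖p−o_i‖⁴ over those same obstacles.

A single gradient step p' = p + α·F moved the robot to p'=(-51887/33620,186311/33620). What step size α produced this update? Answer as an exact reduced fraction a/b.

F_att = 1/4·(g−p) = 1/4·(9,-9) = (2.2500,-2.2500)
o1: d²=117 > ρ²=53 → inactive
o2: d²=41 ≤ ρ²=53; F_rep = 14·(4,-5)/41² = (0.0333,-0.0416)
F = F_att + ΣF_rep = (2.2833,-2.2916)
Δp = p'−p = (0.4567,-0.4583); α = Δx/Fx = (15353/33620) / (15353/6724) = 1/5
check: Δy/Fy = (-15409/33620) / (-15409/6724) = 1/5 ✓

α = 1/5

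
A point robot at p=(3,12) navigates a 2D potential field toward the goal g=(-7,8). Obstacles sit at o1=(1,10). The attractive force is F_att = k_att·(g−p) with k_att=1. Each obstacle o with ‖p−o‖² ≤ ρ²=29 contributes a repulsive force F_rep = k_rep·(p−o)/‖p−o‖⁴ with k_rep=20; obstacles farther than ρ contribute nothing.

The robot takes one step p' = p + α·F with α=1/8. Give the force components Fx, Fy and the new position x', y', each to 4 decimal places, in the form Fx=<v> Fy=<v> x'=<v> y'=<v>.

F_att = 1·(g−p) = 1·(-10,-4) = (-10.0000,-4.0000)
o1: d²=8 ≤ ρ²=29; F_rep = 20·(2,2)/8² = (0.6250,0.6250)
F = F_att + ΣF_rep = (-9.3750,-3.3750)
p' = p + 1/8·F = (1.8281,11.5781)

Fx=-9.3750 Fy=-3.3750 x'=1.8281 y'=11.5781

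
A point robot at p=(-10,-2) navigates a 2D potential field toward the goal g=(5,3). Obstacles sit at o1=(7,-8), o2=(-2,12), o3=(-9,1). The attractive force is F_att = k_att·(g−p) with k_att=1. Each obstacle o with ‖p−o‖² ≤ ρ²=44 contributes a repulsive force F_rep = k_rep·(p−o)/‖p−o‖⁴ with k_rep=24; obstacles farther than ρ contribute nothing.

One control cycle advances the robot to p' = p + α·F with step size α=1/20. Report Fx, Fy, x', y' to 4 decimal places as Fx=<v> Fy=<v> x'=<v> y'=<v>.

F_att = 1·(g−p) = 1·(15,5) = (15.0000,5.0000)
o1: d²=325 > ρ²=44 → inactive
o2: d²=260 > ρ²=44 → inactive
o3: d²=10 ≤ ρ²=44; F_rep = 24·(-1,-3)/10² = (-0.2400,-0.7200)
F = F_att + ΣF_rep = (14.7600,4.2800)
p' = p + 1/20·F = (-9.2620,-1.7860)

Fx=14.7600 Fy=4.2800 x'=-9.2620 y'=-1.7860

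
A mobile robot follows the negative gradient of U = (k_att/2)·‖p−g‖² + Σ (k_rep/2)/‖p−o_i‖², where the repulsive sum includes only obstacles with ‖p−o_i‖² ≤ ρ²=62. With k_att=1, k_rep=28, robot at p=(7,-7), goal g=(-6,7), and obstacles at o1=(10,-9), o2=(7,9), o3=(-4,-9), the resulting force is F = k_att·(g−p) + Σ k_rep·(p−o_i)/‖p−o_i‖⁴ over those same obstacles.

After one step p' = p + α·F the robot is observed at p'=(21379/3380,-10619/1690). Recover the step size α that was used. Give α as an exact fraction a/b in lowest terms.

F_att = 1·(g−p) = 1·(-13,14) = (-13.0000,14.0000)
o1: d²=13 ≤ ρ²=62; F_rep = 28·(-3,2)/13² = (-0.4970,0.3314)
o2: d²=256 > ρ²=62 → inactive
o3: d²=125 > ρ²=62 → inactive
F = F_att + ΣF_rep = (-13.4970,14.3314)
Δp = p'−p = (-0.6749,0.7166); α = Δx/Fx = (-2281/3380) / (-2281/169) = 1/20
check: Δy/Fy = (1211/1690) / (2422/169) = 1/20 ✓

α = 1/20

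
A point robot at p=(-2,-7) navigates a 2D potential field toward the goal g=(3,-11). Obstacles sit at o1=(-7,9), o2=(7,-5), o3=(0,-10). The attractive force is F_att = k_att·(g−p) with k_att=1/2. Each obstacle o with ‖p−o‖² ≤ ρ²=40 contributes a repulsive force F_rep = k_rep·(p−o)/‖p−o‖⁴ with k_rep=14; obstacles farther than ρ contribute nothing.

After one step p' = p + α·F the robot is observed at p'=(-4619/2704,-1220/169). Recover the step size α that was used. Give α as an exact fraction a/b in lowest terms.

F_att = 1/2·(g−p) = 1/2·(5,-4) = (2.5000,-2.0000)
o1: d²=281 > ρ²=40 → inactive
o2: d²=85 > ρ²=40 → inactive
o3: d²=13 ≤ ρ²=40; F_rep = 14·(-2,3)/13² = (-0.1657,0.2485)
F = F_att + ΣF_rep = (2.3343,-1.7515)
Δp = p'−p = (0.2918,-0.2189); α = Δx/Fx = (789/2704) / (789/338) = 1/8
check: Δy/Fy = (-37/169) / (-296/169) = 1/8 ✓

α = 1/8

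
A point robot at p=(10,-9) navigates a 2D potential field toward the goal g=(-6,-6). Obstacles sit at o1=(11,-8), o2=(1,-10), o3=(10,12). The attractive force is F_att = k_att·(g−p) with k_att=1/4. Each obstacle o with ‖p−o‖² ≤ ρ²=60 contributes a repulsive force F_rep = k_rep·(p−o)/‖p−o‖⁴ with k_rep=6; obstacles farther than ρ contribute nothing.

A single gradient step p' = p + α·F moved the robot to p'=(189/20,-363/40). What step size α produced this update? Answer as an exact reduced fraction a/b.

F_att = 1/4·(g−p) = 1/4·(-16,3) = (-4.0000,0.7500)
o1: d²=2 ≤ ρ²=60; F_rep = 6·(-1,-1)/2² = (-1.5000,-1.5000)
o2: d²=82 > ρ²=60 → inactive
o3: d²=441 > ρ²=60 → inactive
F = F_att + ΣF_rep = (-5.5000,-0.7500)
Δp = p'−p = (-0.5500,-0.0750); α = Δx/Fx = (-11/20) / (-11/2) = 1/10
check: Δy/Fy = (-3/40) / (-3/4) = 1/10 ✓

α = 1/10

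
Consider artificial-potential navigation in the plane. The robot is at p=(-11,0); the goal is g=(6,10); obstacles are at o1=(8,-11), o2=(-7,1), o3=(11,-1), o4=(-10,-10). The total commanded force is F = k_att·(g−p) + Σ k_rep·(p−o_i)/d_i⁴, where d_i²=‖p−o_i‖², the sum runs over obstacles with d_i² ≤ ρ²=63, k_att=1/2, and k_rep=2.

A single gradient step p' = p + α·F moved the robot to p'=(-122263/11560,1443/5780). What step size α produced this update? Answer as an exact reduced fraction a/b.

F_att = 1/2·(g−p) = 1/2·(17,10) = (8.5000,5.0000)
o1: d²=482 > ρ²=63 → inactive
o2: d²=17 ≤ ρ²=63; F_rep = 2·(-4,-1)/17² = (-0.0277,-0.0069)
o3: d²=485 > ρ²=63 → inactive
o4: d²=101 > ρ²=63 → inactive
F = F_att + ΣF_rep = (8.4723,4.9931)
Δp = p'−p = (0.4236,0.2497); α = Δx/Fx = (4897/11560) / (4897/578) = 1/20
check: Δy/Fy = (1443/5780) / (1443/289) = 1/20 ✓

α = 1/20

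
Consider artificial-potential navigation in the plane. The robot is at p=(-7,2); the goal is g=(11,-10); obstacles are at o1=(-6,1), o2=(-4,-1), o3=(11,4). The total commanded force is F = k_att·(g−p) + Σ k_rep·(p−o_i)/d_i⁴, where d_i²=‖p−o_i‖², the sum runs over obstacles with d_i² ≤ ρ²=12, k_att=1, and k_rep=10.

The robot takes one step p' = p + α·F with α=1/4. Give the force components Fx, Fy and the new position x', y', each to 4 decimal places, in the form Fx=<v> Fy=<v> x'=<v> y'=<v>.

F_att = 1·(g−p) = 1·(18,-12) = (18.0000,-12.0000)
o1: d²=2 ≤ ρ²=12; F_rep = 10·(-1,1)/2² = (-2.5000,2.5000)
o2: d²=18 > ρ²=12 → inactive
o3: d²=328 > ρ²=12 → inactive
F = F_att + ΣF_rep = (15.5000,-9.5000)
p' = p + 1/4·F = (-3.1250,-0.3750)

Fx=15.5000 Fy=-9.5000 x'=-3.1250 y'=-0.3750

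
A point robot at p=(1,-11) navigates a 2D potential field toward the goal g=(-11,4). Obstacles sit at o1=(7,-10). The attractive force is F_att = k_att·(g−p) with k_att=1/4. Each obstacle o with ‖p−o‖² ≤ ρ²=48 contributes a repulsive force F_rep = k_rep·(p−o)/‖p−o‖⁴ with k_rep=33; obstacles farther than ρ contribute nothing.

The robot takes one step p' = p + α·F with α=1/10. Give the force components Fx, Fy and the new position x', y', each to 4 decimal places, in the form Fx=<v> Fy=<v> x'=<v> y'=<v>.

Fx=-3.1446 Fy=3.7259 x'=0.6855 y'=-10.6274

F_att = 1/4·(g−p) = 1/4·(-12,15) = (-3.0000,3.7500)
o1: d²=37 ≤ ρ²=48; F_rep = 33·(-6,-1)/37² = (-0.1446,-0.0241)
F = F_att + ΣF_rep = (-3.1446,3.7259)
p' = p + 1/10·F = (0.6855,-10.6274)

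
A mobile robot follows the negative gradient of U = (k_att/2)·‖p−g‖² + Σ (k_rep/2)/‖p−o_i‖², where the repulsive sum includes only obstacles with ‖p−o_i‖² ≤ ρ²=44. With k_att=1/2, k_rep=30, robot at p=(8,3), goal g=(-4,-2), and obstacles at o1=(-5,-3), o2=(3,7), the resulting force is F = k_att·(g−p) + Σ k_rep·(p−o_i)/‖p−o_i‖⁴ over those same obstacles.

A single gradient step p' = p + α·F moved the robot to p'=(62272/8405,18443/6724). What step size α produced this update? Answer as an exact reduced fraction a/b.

F_att = 1/2·(g−p) = 1/2·(-12,-5) = (-6.0000,-2.5000)
o1: d²=205 > ρ²=44 → inactive
o2: d²=41 ≤ ρ²=44; F_rep = 30·(5,-4)/41² = (0.0892,-0.0714)
F = F_att + ΣF_rep = (-5.9108,-2.5714)
Δp = p'−p = (-0.5911,-0.2571); α = Δx/Fx = (-4968/8405) / (-9936/1681) = 1/10
check: Δy/Fy = (-1729/6724) / (-8645/3362) = 1/10 ✓

α = 1/10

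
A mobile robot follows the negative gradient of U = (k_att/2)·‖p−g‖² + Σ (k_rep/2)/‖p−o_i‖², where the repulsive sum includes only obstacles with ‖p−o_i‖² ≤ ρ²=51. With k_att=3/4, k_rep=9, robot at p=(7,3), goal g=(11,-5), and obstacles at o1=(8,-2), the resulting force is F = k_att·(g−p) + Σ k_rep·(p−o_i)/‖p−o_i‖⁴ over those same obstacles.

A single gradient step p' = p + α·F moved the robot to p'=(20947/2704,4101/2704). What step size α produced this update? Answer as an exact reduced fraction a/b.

α = 1/4

F_att = 3/4·(g−p) = 3/4·(4,-8) = (3.0000,-6.0000)
o1: d²=26 ≤ ρ²=51; F_rep = 9·(-1,5)/26² = (-0.0133,0.0666)
F = F_att + ΣF_rep = (2.9867,-5.9334)
Δp = p'−p = (0.7467,-1.4834); α = Δx/Fx = (2019/2704) / (2019/676) = 1/4
check: Δy/Fy = (-4011/2704) / (-4011/676) = 1/4 ✓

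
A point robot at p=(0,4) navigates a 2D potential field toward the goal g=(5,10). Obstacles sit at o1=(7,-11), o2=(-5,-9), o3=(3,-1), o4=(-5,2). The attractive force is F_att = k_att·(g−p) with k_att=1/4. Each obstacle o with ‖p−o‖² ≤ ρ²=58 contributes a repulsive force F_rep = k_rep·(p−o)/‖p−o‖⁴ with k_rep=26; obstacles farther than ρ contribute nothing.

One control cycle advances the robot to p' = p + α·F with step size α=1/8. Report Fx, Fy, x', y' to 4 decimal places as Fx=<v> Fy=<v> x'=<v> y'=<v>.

Fx=1.3371 Fy=1.6743 x'=0.1671 y'=4.2093

F_att = 1/4·(g−p) = 1/4·(5,6) = (1.2500,1.5000)
o1: d²=274 > ρ²=58 → inactive
o2: d²=194 > ρ²=58 → inactive
o3: d²=34 ≤ ρ²=58; F_rep = 26·(-3,5)/34² = (-0.0675,0.1125)
o4: d²=29 ≤ ρ²=58; F_rep = 26·(5,2)/29² = (0.1546,0.0618)
F = F_att + ΣF_rep = (1.3371,1.6743)
p' = p + 1/8·F = (0.1671,4.2093)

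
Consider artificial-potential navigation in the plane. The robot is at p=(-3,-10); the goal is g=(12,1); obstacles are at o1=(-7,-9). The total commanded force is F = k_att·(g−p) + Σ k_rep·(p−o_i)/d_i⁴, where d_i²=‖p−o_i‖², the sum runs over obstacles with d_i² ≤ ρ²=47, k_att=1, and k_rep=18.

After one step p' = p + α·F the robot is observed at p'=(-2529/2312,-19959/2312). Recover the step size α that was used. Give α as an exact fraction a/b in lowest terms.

α = 1/8

F_att = 1·(g−p) = 1·(15,11) = (15.0000,11.0000)
o1: d²=17 ≤ ρ²=47; F_rep = 18·(4,-1)/17² = (0.2491,-0.0623)
F = F_att + ΣF_rep = (15.2491,10.9377)
Δp = p'−p = (1.9061,1.3672); α = Δx/Fx = (4407/2312) / (4407/289) = 1/8
check: Δy/Fy = (3161/2312) / (3161/289) = 1/8 ✓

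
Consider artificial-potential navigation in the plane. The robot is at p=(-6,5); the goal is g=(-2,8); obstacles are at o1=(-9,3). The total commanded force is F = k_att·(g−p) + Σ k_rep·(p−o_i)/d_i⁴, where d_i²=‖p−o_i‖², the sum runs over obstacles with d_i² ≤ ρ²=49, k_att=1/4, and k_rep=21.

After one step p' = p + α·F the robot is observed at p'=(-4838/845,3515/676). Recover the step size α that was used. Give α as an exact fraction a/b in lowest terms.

α = 1/5

F_att = 1/4·(g−p) = 1/4·(4,3) = (1.0000,0.7500)
o1: d²=13 ≤ ρ²=49; F_rep = 21·(3,2)/13² = (0.3728,0.2485)
F = F_att + ΣF_rep = (1.3728,0.9985)
Δp = p'−p = (0.2746,0.1997); α = Δx/Fx = (232/845) / (232/169) = 1/5
check: Δy/Fy = (135/676) / (675/676) = 1/5 ✓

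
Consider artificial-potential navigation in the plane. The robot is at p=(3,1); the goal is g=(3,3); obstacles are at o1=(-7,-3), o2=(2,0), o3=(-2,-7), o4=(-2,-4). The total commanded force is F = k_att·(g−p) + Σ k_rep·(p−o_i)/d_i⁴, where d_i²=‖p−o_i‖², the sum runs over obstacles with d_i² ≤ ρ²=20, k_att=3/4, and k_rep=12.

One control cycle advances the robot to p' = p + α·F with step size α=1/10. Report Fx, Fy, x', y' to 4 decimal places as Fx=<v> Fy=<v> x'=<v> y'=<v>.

Fx=3.0000 Fy=4.5000 x'=3.3000 y'=1.4500

F_att = 3/4·(g−p) = 3/4·(0,2) = (0.0000,1.5000)
o1: d²=116 > ρ²=20 → inactive
o2: d²=2 ≤ ρ²=20; F_rep = 12·(1,1)/2² = (3.0000,3.0000)
o3: d²=89 > ρ²=20 → inactive
o4: d²=50 > ρ²=20 → inactive
F = F_att + ΣF_rep = (3.0000,4.5000)
p' = p + 1/10·F = (3.3000,1.4500)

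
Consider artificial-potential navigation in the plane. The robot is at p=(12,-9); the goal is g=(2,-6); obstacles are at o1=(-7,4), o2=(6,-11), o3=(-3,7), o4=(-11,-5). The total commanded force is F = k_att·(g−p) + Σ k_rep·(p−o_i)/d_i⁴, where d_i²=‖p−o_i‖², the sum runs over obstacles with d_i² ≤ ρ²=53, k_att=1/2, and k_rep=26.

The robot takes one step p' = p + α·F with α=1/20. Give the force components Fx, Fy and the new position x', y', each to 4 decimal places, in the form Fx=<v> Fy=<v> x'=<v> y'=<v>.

Fx=-4.9025 Fy=1.5325 x'=11.7549 y'=-8.9234

F_att = 1/2·(g−p) = 1/2·(-10,3) = (-5.0000,1.5000)
o1: d²=530 > ρ²=53 → inactive
o2: d²=40 ≤ ρ²=53; F_rep = 26·(6,2)/40² = (0.0975,0.0325)
o3: d²=481 > ρ²=53 → inactive
o4: d²=545 > ρ²=53 → inactive
F = F_att + ΣF_rep = (-4.9025,1.5325)
p' = p + 1/20·F = (11.7549,-8.9234)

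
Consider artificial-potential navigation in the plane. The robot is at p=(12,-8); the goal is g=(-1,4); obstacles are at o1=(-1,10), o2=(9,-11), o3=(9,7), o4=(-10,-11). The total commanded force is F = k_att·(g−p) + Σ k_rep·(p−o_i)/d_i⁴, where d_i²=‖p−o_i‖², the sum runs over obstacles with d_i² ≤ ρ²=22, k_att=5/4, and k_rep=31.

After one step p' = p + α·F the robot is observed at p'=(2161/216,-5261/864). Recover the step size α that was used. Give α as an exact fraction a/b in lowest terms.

α = 1/8

F_att = 5/4·(g−p) = 5/4·(-13,12) = (-16.2500,15.0000)
o1: d²=493 > ρ²=22 → inactive
o2: d²=18 ≤ ρ²=22; F_rep = 31·(3,3)/18² = (0.2870,0.2870)
o3: d²=234 > ρ²=22 → inactive
o4: d²=493 > ρ²=22 → inactive
F = F_att + ΣF_rep = (-15.9630,15.2870)
Δp = p'−p = (-1.9954,1.9109); α = Δx/Fx = (-431/216) / (-431/27) = 1/8
check: Δy/Fy = (1651/864) / (1651/108) = 1/8 ✓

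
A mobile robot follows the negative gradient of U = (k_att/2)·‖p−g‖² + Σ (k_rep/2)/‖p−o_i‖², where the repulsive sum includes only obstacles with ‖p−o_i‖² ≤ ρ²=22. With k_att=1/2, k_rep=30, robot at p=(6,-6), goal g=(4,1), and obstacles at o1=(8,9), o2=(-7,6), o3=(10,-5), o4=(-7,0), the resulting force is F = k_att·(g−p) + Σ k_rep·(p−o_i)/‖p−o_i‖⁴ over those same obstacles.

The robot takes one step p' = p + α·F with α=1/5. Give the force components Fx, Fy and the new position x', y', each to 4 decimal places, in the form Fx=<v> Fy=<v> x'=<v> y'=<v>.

Fx=-1.4152 Fy=3.3962 x'=5.7170 y'=-5.3208

F_att = 1/2·(g−p) = 1/2·(-2,7) = (-1.0000,3.5000)
o1: d²=229 > ρ²=22 → inactive
o2: d²=313 > ρ²=22 → inactive
o3: d²=17 ≤ ρ²=22; F_rep = 30·(-4,-1)/17² = (-0.4152,-0.1038)
o4: d²=205 > ρ²=22 → inactive
F = F_att + ΣF_rep = (-1.4152,3.3962)
p' = p + 1/5·F = (5.7170,-5.3208)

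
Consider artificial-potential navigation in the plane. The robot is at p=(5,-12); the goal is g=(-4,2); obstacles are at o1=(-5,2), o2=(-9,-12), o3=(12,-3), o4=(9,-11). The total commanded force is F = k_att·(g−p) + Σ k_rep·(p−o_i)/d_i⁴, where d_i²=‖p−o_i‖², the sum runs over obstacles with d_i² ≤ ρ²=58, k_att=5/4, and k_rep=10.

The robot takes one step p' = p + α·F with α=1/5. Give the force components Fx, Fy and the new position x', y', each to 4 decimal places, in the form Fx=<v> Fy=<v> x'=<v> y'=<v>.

Fx=-11.3884 Fy=17.4654 x'=2.7223 y'=-8.5069

F_att = 5/4·(g−p) = 5/4·(-9,14) = (-11.2500,17.5000)
o1: d²=296 > ρ²=58 → inactive
o2: d²=196 > ρ²=58 → inactive
o3: d²=130 > ρ²=58 → inactive
o4: d²=17 ≤ ρ²=58; F_rep = 10·(-4,-1)/17² = (-0.1384,-0.0346)
F = F_att + ΣF_rep = (-11.3884,17.4654)
p' = p + 1/5·F = (2.7223,-8.5069)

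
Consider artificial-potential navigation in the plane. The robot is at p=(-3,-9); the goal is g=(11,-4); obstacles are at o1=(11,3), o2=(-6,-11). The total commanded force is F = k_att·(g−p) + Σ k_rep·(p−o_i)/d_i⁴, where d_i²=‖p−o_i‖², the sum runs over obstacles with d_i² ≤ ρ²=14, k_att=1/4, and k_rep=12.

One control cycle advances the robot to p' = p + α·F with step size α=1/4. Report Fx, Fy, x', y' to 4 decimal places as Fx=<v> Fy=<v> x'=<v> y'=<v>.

Fx=3.7130 Fy=1.3920 x'=-2.0717 y'=-8.6520

F_att = 1/4·(g−p) = 1/4·(14,5) = (3.5000,1.2500)
o1: d²=340 > ρ²=14 → inactive
o2: d²=13 ≤ ρ²=14; F_rep = 12·(3,2)/13² = (0.2130,0.1420)
F = F_att + ΣF_rep = (3.7130,1.3920)
p' = p + 1/4·F = (-2.0717,-8.6520)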